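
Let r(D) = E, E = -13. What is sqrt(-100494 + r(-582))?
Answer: I*sqrt(100507) ≈ 317.03*I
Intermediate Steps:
r(D) = -13
sqrt(-100494 + r(-582)) = sqrt(-100494 - 13) = sqrt(-100507) = I*sqrt(100507)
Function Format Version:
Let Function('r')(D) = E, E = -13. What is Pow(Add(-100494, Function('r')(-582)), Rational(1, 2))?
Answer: Mul(I, Pow(100507, Rational(1, 2))) ≈ Mul(317.03, I)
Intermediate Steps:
Function('r')(D) = -13
Pow(Add(-100494, Function('r')(-582)), Rational(1, 2)) = Pow(Add(-100494, -13), Rational(1, 2)) = Pow(-100507, Rational(1, 2)) = Mul(I, Pow(100507, Rational(1, 2)))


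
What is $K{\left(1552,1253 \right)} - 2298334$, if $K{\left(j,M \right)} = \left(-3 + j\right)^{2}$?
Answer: $101067$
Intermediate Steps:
$K{\left(1552,1253 \right)} - 2298334 = \left(-3 + 1552\right)^{2} - 2298334 = 1549^{2} - 2298334 = 2399401 - 2298334 = 101067$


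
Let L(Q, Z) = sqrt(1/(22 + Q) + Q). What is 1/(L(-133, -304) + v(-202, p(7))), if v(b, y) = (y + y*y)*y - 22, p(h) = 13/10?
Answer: -2010543000/51180965359 - 2000000*I*sqrt(409701)/51180965359 ≈ -0.039283 - 0.025012*I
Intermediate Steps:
L(Q, Z) = sqrt(Q + 1/(22 + Q))
p(h) = 13/10 (p(h) = 13*(1/10) = 13/10)
v(b, y) = -22 + y*(y + y**2) (v(b, y) = (y + y**2)*y - 22 = y*(y + y**2) - 22 = -22 + y*(y + y**2))
1/(L(-133, -304) + v(-202, p(7))) = 1/(sqrt((1 - 133*(22 - 133))/(22 - 133)) + (-22 + (13/10)**2 + (13/10)**3)) = 1/(sqrt((1 - 133*(-111))/(-111)) + (-22 + 169/100 + 2197/1000)) = 1/(sqrt(-(1 + 14763)/111) - 18113/1000) = 1/(sqrt(-1/111*14764) - 18113/1000) = 1/(sqrt(-14764/111) - 18113/1000) = 1/(2*I*sqrt(409701)/111 - 18113/1000) = 1/(-18113/1000 + 2*I*sqrt(409701)/111)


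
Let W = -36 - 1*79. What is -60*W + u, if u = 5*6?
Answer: 6930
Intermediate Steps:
W = -115 (W = -36 - 79 = -115)
u = 30
-60*W + u = -60*(-115) + 30 = 6900 + 30 = 6930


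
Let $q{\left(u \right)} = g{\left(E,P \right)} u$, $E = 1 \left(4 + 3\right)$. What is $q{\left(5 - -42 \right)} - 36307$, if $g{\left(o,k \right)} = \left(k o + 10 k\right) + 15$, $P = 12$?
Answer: $-26014$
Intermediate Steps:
$E = 7$ ($E = 1 \cdot 7 = 7$)
$g{\left(o,k \right)} = 15 + 10 k + k o$ ($g{\left(o,k \right)} = \left(10 k + k o\right) + 15 = 15 + 10 k + k o$)
$q{\left(u \right)} = 219 u$ ($q{\left(u \right)} = \left(15 + 10 \cdot 12 + 12 \cdot 7\right) u = \left(15 + 120 + 84\right) u = 219 u$)
$q{\left(5 - -42 \right)} - 36307 = 219 \left(5 - -42\right) - 36307 = 219 \left(5 + 42\right) - 36307 = 219 \cdot 47 - 36307 = 10293 - 36307 = -26014$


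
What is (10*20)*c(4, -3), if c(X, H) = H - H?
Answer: 0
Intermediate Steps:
c(X, H) = 0
(10*20)*c(4, -3) = (10*20)*0 = 200*0 = 0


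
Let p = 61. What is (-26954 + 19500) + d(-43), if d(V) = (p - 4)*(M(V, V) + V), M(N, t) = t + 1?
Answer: -12299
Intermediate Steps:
M(N, t) = 1 + t
d(V) = 57 + 114*V (d(V) = (61 - 4)*((1 + V) + V) = 57*(1 + 2*V) = 57 + 114*V)
(-26954 + 19500) + d(-43) = (-26954 + 19500) + (57 + 114*(-43)) = -7454 + (57 - 4902) = -7454 - 4845 = -12299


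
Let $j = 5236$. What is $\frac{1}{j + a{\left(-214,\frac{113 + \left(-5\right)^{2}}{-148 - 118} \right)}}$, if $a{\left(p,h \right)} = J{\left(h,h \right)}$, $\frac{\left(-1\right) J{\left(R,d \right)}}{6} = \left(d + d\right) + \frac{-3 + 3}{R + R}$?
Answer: $\frac{133}{697216} \approx 0.00019076$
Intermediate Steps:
$J{\left(R,d \right)} = - 12 d$ ($J{\left(R,d \right)} = - 6 \left(\left(d + d\right) + \frac{-3 + 3}{R + R}\right) = - 6 \left(2 d + \frac{0}{2 R}\right) = - 6 \left(2 d + 0 \frac{1}{2 R}\right) = - 6 \left(2 d + 0\right) = - 6 \cdot 2 d = - 12 d$)
$a{\left(p,h \right)} = - 12 h$
$\frac{1}{j + a{\left(-214,\frac{113 + \left(-5\right)^{2}}{-148 - 118} \right)}} = \frac{1}{5236 - 12 \frac{113 + \left(-5\right)^{2}}{-148 - 118}} = \frac{1}{5236 - 12 \frac{113 + 25}{-266}} = \frac{1}{5236 - 12 \cdot 138 \left(- \frac{1}{266}\right)} = \frac{1}{5236 - - \frac{828}{133}} = \frac{1}{5236 + \frac{828}{133}} = \frac{1}{\frac{697216}{133}} = \frac{133}{697216}$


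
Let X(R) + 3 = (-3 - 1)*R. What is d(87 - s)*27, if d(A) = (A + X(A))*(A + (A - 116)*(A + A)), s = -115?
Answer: -574617078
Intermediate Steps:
X(R) = -3 - 4*R (X(R) = -3 + (-3 - 1)*R = -3 - 4*R)
d(A) = (-3 - 3*A)*(A + 2*A*(-116 + A)) (d(A) = (A + (-3 - 4*A))*(A + (A - 116)*(A + A)) = (-3 - 3*A)*(A + (-116 + A)*(2*A)) = (-3 - 3*A)*(A + 2*A*(-116 + A)))
d(87 - s)*27 = (3*(87 - 1*(-115))*(231 - 2*(87 - 1*(-115))**2 + 229*(87 - 1*(-115))))*27 = (3*(87 + 115)*(231 - 2*(87 + 115)**2 + 229*(87 + 115)))*27 = (3*202*(231 - 2*202**2 + 229*202))*27 = (3*202*(231 - 2*40804 + 46258))*27 = (3*202*(231 - 81608 + 46258))*27 = (3*202*(-35119))*27 = -21282114*27 = -574617078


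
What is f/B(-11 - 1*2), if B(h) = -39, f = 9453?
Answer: -3151/13 ≈ -242.38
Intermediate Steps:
f/B(-11 - 1*2) = 9453/(-39) = 9453*(-1/39) = -3151/13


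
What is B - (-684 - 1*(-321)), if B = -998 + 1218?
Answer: 583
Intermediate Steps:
B = 220
B - (-684 - 1*(-321)) = 220 - (-684 - 1*(-321)) = 220 - (-684 + 321) = 220 - 1*(-363) = 220 + 363 = 583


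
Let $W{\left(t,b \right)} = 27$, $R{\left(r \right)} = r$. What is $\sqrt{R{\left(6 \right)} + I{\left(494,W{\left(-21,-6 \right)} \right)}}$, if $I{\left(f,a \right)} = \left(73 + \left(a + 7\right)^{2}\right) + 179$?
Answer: $\sqrt{1414} \approx 37.603$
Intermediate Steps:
$I{\left(f,a \right)} = 252 + \left(7 + a\right)^{2}$ ($I{\left(f,a \right)} = \left(73 + \left(7 + a\right)^{2}\right) + 179 = 252 + \left(7 + a\right)^{2}$)
$\sqrt{R{\left(6 \right)} + I{\left(494,W{\left(-21,-6 \right)} \right)}} = \sqrt{6 + \left(252 + \left(7 + 27\right)^{2}\right)} = \sqrt{6 + \left(252 + 34^{2}\right)} = \sqrt{6 + \left(252 + 1156\right)} = \sqrt{6 + 1408} = \sqrt{1414}$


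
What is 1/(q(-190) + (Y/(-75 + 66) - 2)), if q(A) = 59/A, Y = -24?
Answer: 570/203 ≈ 2.8079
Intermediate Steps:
1/(q(-190) + (Y/(-75 + 66) - 2)) = 1/(59/(-190) + (-24/(-75 + 66) - 2)) = 1/(59*(-1/190) + (-24/(-9) - 2)) = 1/(-59/190 + (-24*(-⅑) - 2)) = 1/(-59/190 + (8/3 - 2)) = 1/(-59/190 + ⅔) = 1/(203/570) = 570/203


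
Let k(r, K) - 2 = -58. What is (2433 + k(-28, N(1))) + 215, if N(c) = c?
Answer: 2592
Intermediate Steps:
k(r, K) = -56 (k(r, K) = 2 - 58 = -56)
(2433 + k(-28, N(1))) + 215 = (2433 - 56) + 215 = 2377 + 215 = 2592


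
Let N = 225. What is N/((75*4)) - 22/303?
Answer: 821/1212 ≈ 0.67739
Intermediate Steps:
N/((75*4)) - 22/303 = 225/((75*4)) - 22/303 = 225/300 - 22*1/303 = 225*(1/300) - 22/303 = ¾ - 22/303 = 821/1212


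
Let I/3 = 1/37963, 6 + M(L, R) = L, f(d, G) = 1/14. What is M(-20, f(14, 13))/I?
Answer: -987038/3 ≈ -3.2901e+5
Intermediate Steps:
f(d, G) = 1/14
M(L, R) = -6 + L
I = 3/37963 ≈ 7.9024e-5
M(-20, f(14, 13))/I = (-6 - 20)/(3/37963) = -26*37963/3 = -987038/3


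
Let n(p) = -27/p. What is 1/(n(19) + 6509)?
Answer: 19/123644 ≈ 0.00015367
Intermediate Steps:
1/(n(19) + 6509) = 1/(-27/19 + 6509) = 1/(123644/19) = 19/123644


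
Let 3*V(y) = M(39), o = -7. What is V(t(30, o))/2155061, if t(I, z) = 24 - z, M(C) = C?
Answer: 13/2155061 ≈ 6.0323e-6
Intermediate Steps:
V(y) = 13 (V(y) = (⅓)*39 = 13)
V(t(30, o))/2155061 = 13/2155061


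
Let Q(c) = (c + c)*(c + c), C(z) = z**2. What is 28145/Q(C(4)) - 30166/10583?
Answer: 266968551/10836992 ≈ 24.635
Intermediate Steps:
Q(c) = 4*c**2 (Q(c) = (2*c)*(2*c) = 4*c**2)
28145/Q(C(4)) - 30166/10583 = 28145/((4*(4**2)**2)) - 30166/10583 = 28145/((4*16**2)) - 30166*1/10583 = 28145/((4*256)) - 30166/10583 = 28145/1024 - 30166/10583 = 266968551/10836992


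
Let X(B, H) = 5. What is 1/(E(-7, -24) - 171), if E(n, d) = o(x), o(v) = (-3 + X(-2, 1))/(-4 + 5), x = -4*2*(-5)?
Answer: -1/169 ≈ -0.0059172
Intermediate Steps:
x = 40 (x = -8*(-5) = 40)
o(v) = 2 (o(v) = (-3 + 5)/(-4 + 5) = 2/1 = 2*1 = 2)
E(n, d) = 2
1/(E(-7, -24) - 171) = 1/(2 - 171) = 1/(-169) = -1/169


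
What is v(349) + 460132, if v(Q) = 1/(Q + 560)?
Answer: 418259989/909 ≈ 4.6013e+5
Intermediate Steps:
v(Q) = 1/(560 + Q)
v(349) + 460132 = 1/(560 + 349) + 460132 = 1/909 + 460132 = 418259989/909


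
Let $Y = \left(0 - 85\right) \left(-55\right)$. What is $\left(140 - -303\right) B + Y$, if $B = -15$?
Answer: $-1970$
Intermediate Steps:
$Y = 4675$ ($Y = \left(-85\right) \left(-55\right) = 4675$)
$\left(140 - -303\right) B + Y = \left(140 - -303\right) \left(-15\right) + 4675 = \left(140 + 303\right) \left(-15\right) + 4675 = 443 \left(-15\right) + 4675 = -6645 + 4675 = -1970$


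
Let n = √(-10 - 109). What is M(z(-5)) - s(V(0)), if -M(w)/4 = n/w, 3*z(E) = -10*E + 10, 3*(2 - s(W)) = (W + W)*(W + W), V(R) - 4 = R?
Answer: 58/3 - I*√119/5 ≈ 19.333 - 2.1817*I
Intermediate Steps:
n = I*√119 (n = √(-119) = I*√119 ≈ 10.909*I)
V(R) = 4 + R
s(W) = 2 - 4*W²/3 (s(W) = 2 - (W + W)*(W + W)/3 = 2 - 2*W*2*W/3 = 2 - 4*W²/3)
z(E) = 10/3 - 10*E/3 (z(E) = (-10*E + 10)/3 = (10 - 10*E)/3 = 10/3 - 10*E/3)
M(w) = -4*I*√119/w
M(z(-5)) - s(V(0)) = -4*I*√119/(10/3 - 10/3*(-5)) - (2 - 4*(4 + 0)²/3) = -4*I*√119/(10/3 + 50/3) - (2 - 4/3*4²) = -4*I*√119/20 - (2 - 4/3*16) = -4*I*√119*1/20 - (2 - 64/3) = -I*√119/5 - 1*(-58/3) = -I*√119/5 + 58/3 = 58/3 - I*√119/5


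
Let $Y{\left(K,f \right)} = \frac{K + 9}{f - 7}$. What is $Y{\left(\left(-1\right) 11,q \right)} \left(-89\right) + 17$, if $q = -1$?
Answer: $- \frac{21}{4} \approx -5.25$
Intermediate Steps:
$Y{\left(K,f \right)} = \frac{9 + K}{-7 + f}$
$Y{\left(\left(-1\right) 11,q \right)} \left(-89\right) + 17 = \frac{9 - 11}{-7 - 1} \left(-89\right) + 17 = \frac{9 - 11}{-8} \left(-89\right) + 17 = \left(- \frac{1}{8}\right) \left(-2\right) \left(-89\right) + 17 = \frac{1}{4} \left(-89\right) + 17 = - \frac{89}{4} + 17 = - \frac{21}{4}$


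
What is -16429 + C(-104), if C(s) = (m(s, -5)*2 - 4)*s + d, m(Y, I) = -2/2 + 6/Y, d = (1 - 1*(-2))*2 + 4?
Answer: -15783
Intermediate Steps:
d = 10 (d = (1 + 2)*2 + 4 = 3*2 + 4 = 6 + 4 = 10)
m(Y, I) = -1 + 6/Y (m(Y, I) = -2*1/2 + 6/Y = -1 + 6/Y)
C(s) = 10 + s*(-4 + 2*(6 - s)/s) (C(s) = (((6 - s)/s)*2 - 4)*s + 10 = (2*(6 - s)/s - 4)*s + 10 = (-4 + 2*(6 - s)/s)*s + 10 = s*(-4 + 2*(6 - s)/s) + 10 = 10 + s*(-4 + 2*(6 - s)/s))
-16429 + C(-104) = -16429 + (22 - 6*(-104)) = -16429 + (22 + 624) = -16429 + 646 = -15783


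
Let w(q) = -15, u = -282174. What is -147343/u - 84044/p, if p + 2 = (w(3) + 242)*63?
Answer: -21608174099/4034806026 ≈ -5.3554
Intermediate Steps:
p = 14299 (p = -2 + (-15 + 242)*63 = -2 + 227*63 = -2 + 14301 = 14299)
-147343/u - 84044/p = -147343/(-282174) - 84044/14299 = -147343*(-1/282174) - 84044*1/14299 = 147343/282174 - 84044/14299 = -21608174099/4034806026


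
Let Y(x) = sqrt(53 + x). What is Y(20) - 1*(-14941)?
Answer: 14941 + sqrt(73) ≈ 14950.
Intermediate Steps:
Y(20) - 1*(-14941) = sqrt(53 + 20) - 1*(-14941) = sqrt(73) + 14941 = 14941 + sqrt(73)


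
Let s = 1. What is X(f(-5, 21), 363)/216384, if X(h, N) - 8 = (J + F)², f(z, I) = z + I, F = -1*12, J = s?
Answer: 43/72128 ≈ 0.00059616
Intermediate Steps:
J = 1
F = -12
f(z, I) = I + z
X(h, N) = 129 (X(h, N) = 8 + (1 - 12)² = 8 + (-11)² = 8 + 121 = 129)
X(f(-5, 21), 363)/216384 = 129/216384 = 129*(1/216384) = 43/72128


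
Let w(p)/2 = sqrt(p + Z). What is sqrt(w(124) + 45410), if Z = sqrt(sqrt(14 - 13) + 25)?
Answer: sqrt(45410 + 2*sqrt(124 + sqrt(26))) ≈ 213.15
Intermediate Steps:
Z = sqrt(26) (Z = sqrt(sqrt(1) + 25) = sqrt(1 + 25) = sqrt(26) ≈ 5.0990)
w(p) = 2*sqrt(p + sqrt(26))
sqrt(w(124) + 45410) = sqrt(2*sqrt(124 + sqrt(26)) + 45410) = sqrt(45410 + 2*sqrt(124 + sqrt(26)))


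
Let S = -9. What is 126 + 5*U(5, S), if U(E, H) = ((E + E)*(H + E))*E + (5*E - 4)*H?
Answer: -1819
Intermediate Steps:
U(E, H) = H*(-4 + 5*E) + 2*E²*(E + H) (U(E, H) = ((2*E)*(E + H))*E + (-4 + 5*E)*H = (2*E*(E + H))*E + H*(-4 + 5*E) = 2*E²*(E + H) + H*(-4 + 5*E) = H*(-4 + 5*E) + 2*E²*(E + H))
126 + 5*U(5, S) = 126 + 5*(-4*(-9) + 2*5³ + 2*(-9)*5² + 5*5*(-9)) = 126 + 5*(36 + 2*125 + 2*(-9)*25 - 225) = 126 + 5*(36 + 250 - 450 - 225) = 126 + 5*(-389) = 126 - 1945 = -1819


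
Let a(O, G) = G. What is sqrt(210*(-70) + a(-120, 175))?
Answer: 5*I*sqrt(581) ≈ 120.52*I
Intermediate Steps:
sqrt(210*(-70) + a(-120, 175)) = sqrt(210*(-70) + 175) = sqrt(-14700 + 175) = sqrt(-14525) = 5*I*sqrt(581)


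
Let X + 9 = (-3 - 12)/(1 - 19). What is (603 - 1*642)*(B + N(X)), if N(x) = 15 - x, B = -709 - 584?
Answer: 99047/2 ≈ 49524.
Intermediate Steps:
X = -49/6 (X = -9 + (-3 - 12)/(1 - 19) = -9 - 15/(-18) = -9 - 15*(-1/18) = -9 + ⅚ = -49/6 ≈ -8.1667)
B = -1293
(603 - 1*642)*(B + N(X)) = (603 - 1*642)*(-1293 + (15 - 1*(-49/6))) = (603 - 642)*(-1293 + (15 + 49/6)) = -39*(-1293 + 139/6) = -39*(-7619/6) = 99047/2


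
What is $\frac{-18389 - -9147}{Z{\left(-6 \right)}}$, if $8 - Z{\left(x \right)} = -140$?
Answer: $- \frac{4621}{74} \approx -62.446$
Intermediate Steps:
$Z{\left(x \right)} = 148$ ($Z{\left(x \right)} = 8 - -140 = 8 + 140 = 148$)
$\frac{-18389 - -9147}{Z{\left(-6 \right)}} = \frac{-18389 - -9147}{148} = \left(-18389 + 9147\right) \frac{1}{148} = \left(-9242\right) \frac{1}{148} = - \frac{4621}{74}$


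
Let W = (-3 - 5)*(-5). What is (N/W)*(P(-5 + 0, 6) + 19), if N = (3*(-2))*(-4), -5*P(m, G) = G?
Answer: 267/25 ≈ 10.680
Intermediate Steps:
P(m, G) = -G/5
W = 40 (W = -8*(-5) = 40)
N = 24 (N = -6*(-4) = 24)
(N/W)*(P(-5 + 0, 6) + 19) = (24/40)*(-⅕*6 + 19) = ((1/40)*24)*(-6/5 + 19) = (⅗)*(89/5) = 267/25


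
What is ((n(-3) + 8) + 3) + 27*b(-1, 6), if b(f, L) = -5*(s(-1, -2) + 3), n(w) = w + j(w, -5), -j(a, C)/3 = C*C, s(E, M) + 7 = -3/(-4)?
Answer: 1487/4 ≈ 371.75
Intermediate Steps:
s(E, M) = -25/4 (s(E, M) = -7 - 3/(-4) = -7 - 3*(-1/4) = -7 + 3/4 = -25/4)
j(a, C) = -3*C**2 (j(a, C) = -3*C*C = -3*C**2)
n(w) = -75 + w (n(w) = w - 3*(-5)**2 = w - 3*25 = w - 75 = -75 + w)
b(f, L) = 65/4 (b(f, L) = -5*(-25/4 + 3) = -5*(-13/4) = 65/4)
((n(-3) + 8) + 3) + 27*b(-1, 6) = (((-75 - 3) + 8) + 3) + 27*(65/4) = ((-78 + 8) + 3) + 1755/4 = (-70 + 3) + 1755/4 = -67 + 1755/4 = 1487/4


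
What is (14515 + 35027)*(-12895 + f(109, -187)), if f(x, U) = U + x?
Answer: -642708366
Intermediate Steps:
(14515 + 35027)*(-12895 + f(109, -187)) = (14515 + 35027)*(-12895 + (-187 + 109)) = 49542*(-12895 - 78) = 49542*(-12973) = -642708366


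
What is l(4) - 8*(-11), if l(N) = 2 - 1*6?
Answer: 84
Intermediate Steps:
l(N) = -4 (l(N) = 2 - 6 = -4)
l(4) - 8*(-11) = -4 - 8*(-11) = -4 + 88 = 84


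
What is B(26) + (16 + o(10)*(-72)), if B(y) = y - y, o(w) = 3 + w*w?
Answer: -7400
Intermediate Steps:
o(w) = 3 + w²
B(y) = 0
B(26) + (16 + o(10)*(-72)) = 0 + (16 + (3 + 10²)*(-72)) = 0 + (16 + (3 + 100)*(-72)) = 0 + (16 + 103*(-72)) = 0 + (16 - 7416) = 0 - 7400 = -7400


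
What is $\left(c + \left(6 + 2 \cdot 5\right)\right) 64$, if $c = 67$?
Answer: $5312$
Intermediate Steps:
$\left(c + \left(6 + 2 \cdot 5\right)\right) 64 = \left(67 + \left(6 + 2 \cdot 5\right)\right) 64 = \left(67 + \left(6 + 10\right)\right) 64 = \left(67 + 16\right) 64 = 83 \cdot 64 = 5312$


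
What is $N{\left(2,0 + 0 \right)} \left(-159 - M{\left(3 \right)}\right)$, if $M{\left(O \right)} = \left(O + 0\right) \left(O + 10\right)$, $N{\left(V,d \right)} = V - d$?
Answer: $-396$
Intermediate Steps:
$M{\left(O \right)} = O \left(10 + O\right)$
$N{\left(2,0 + 0 \right)} \left(-159 - M{\left(3 \right)}\right) = \left(2 - \left(0 + 0\right)\right) \left(-159 - 3 \left(10 + 3\right)\right) = \left(2 - 0\right) \left(-159 - 3 \cdot 13\right) = \left(2 + 0\right) \left(-159 - 39\right) = 2 \left(-159 - 39\right) = 2 \left(-198\right) = -396$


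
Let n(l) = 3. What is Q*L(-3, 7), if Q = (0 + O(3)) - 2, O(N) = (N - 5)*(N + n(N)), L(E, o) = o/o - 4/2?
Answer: 14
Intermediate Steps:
L(E, o) = -1 (L(E, o) = 1 - 4*½ = 1 - 2 = -1)
O(N) = (-5 + N)*(3 + N) (O(N) = (N - 5)*(N + 3) = (-5 + N)*(3 + N))
Q = -14 (Q = (0 + (-15 + 3² - 2*3)) - 2 = (0 + (-15 + 9 - 6)) - 2 = (0 - 12) - 2 = -12 - 2 = -14)
Q*L(-3, 7) = -14*(-1) = 14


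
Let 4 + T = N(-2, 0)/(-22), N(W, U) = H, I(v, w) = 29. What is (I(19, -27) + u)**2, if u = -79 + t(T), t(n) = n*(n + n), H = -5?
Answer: 27154521/58564 ≈ 463.67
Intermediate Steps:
N(W, U) = -5
T = -83/22 (T = -4 - 5/(-22) = -4 - 5*(-1/22) = -4 + 5/22 = -83/22 ≈ -3.7727)
t(n) = 2*n**2 (t(n) = n*(2*n) = 2*n**2)
u = -12229/242 (u = -79 + 2*(-83/22)**2 = -79 + 2*(6889/484) = -79 + 6889/242 = -12229/242 ≈ -50.533)
(I(19, -27) + u)**2 = (29 - 12229/242)**2 = (-5211/242)**2 = 27154521/58564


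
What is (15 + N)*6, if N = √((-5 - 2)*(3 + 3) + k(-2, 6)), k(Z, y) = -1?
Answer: 90 + 6*I*√43 ≈ 90.0 + 39.345*I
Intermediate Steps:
N = I*√43 (N = √((-5 - 2)*(3 + 3) - 1) = √(-7*6 - 1) = √(-42 - 1) = √(-43) = I*√43 ≈ 6.5574*I)
(15 + N)*6 = (15 + I*√43)*6 = 90 + 6*I*√43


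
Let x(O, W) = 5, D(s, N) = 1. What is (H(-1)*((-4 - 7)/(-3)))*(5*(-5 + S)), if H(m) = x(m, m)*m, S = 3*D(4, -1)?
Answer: 550/3 ≈ 183.33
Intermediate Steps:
S = 3 (S = 3*1 = 3)
H(m) = 5*m
(H(-1)*((-4 - 7)/(-3)))*(5*(-5 + S)) = ((5*(-1))*((-4 - 7)/(-3)))*(5*(-5 + 3)) = (-(-55)*(-1)/3)*(5*(-2)) = -5*11/3*(-10) = -55/3*(-10) = 550/3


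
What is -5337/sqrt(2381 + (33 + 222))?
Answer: -5337*sqrt(659)/1318 ≈ -103.95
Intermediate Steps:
-5337/sqrt(2381 + (33 + 222)) = -5337/sqrt(2381 + 255) = -5337*sqrt(659)/1318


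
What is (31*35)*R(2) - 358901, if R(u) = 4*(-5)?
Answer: -380601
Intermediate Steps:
R(u) = -20
(31*35)*R(2) - 358901 = (31*35)*(-20) - 358901 = 1085*(-20) - 358901 = -21700 - 358901 = -380601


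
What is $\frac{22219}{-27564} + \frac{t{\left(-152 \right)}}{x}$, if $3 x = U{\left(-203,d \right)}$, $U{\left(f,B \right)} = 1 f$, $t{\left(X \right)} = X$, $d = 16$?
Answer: $\frac{8058727}{5595492} \approx 1.4402$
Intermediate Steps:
$U{\left(f,B \right)} = f$
$x = - \frac{203}{3}$ ($x = \frac{1}{3} \left(-203\right) = - \frac{203}{3} \approx -67.667$)
$\frac{22219}{-27564} + \frac{t{\left(-152 \right)}}{x} = \frac{22219}{-27564} - \frac{152}{- \frac{203}{3}} = 22219 \left(- \frac{1}{27564}\right) - - \frac{456}{203} = - \frac{22219}{27564} + \frac{456}{203} = \frac{8058727}{5595492}$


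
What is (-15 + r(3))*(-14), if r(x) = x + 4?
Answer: 112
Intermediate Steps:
r(x) = 4 + x
(-15 + r(3))*(-14) = (-15 + (4 + 3))*(-14) = (-15 + 7)*(-14) = -8*(-14) = 112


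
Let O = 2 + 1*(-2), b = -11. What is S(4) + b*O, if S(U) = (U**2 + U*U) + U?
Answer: 36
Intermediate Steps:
S(U) = U + 2*U**2 (S(U) = (U**2 + U**2) + U = 2*U**2 + U = U + 2*U**2)
O = 0 (O = 2 - 2 = 0)
S(4) + b*O = 4*(1 + 2*4) - 11*0 = 4*(1 + 8) + 0 = 4*9 + 0 = 36 + 0 = 36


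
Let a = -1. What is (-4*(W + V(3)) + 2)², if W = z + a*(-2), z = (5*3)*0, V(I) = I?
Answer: 324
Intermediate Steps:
z = 0 (z = 15*0 = 0)
W = 2 (W = 0 - 1*(-2) = 0 + 2 = 2)
(-4*(W + V(3)) + 2)² = (-4*(2 + 3) + 2)² = (-4*5 + 2)² = (-20 + 2)² = (-18)² = 324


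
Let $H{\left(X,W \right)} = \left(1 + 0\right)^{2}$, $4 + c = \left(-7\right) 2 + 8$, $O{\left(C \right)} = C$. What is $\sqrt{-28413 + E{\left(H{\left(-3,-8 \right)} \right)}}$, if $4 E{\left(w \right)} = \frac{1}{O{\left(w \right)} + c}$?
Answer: $\frac{i \sqrt{1022869}}{6} \approx 168.56 i$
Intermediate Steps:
$c = -10$ ($c = -4 + \left(\left(-7\right) 2 + 8\right) = -4 + \left(-14 + 8\right) = -4 - 6 = -10$)
$H{\left(X,W \right)} = 1$ ($H{\left(X,W \right)} = 1^{2} = 1$)
$E{\left(w \right)} = \frac{1}{4 \left(-10 + w\right)}$ ($E{\left(w \right)} = \frac{1}{4 \left(w - 10\right)} = \frac{1}{4 \left(-10 + w\right)}$)
$\sqrt{-28413 + E{\left(H{\left(-3,-8 \right)} \right)}} = \sqrt{-28413 + \frac{1}{4 \left(-10 + 1\right)}} = \sqrt{-28413 + \frac{1}{4 \left(-9\right)}} = \sqrt{-28413 + \frac{1}{4} \left(- \frac{1}{9}\right)} = \sqrt{-28413 - \frac{1}{36}} = \sqrt{- \frac{1022869}{36}} = \frac{i \sqrt{1022869}}{6}$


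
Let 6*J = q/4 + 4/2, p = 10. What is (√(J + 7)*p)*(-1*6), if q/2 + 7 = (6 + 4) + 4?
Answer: -10*√285 ≈ -168.82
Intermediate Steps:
q = 14 (q = -14 + 2*((6 + 4) + 4) = -14 + 2*(10 + 4) = -14 + 2*14 = -14 + 28 = 14)
J = 11/12 (J = (14/4 + 4/2)/6 = (14*(¼) + 4*(½))/6 = (7/2 + 2)/6 = (⅙)*(11/2) = 11/12 ≈ 0.91667)
(√(J + 7)*p)*(-1*6) = (√(11/12 + 7)*10)*(-1*6) = (√(95/12)*10)*(-6) = ((√285/6)*10)*(-6) = (5*√285/3)*(-6) = -10*√285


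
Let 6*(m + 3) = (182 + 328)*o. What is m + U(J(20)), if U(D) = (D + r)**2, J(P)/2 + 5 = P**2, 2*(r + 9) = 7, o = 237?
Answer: 2542329/4 ≈ 6.3558e+5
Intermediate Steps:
r = -11/2 (r = -9 + (1/2)*7 = -9 + 7/2 = -11/2 ≈ -5.5000)
m = 20142 (m = -3 + ((182 + 328)*237)/6 = -3 + (510*237)/6 = -3 + (1/6)*120870 = -3 + 20145 = 20142)
J(P) = -10 + 2*P**2
U(D) = (-11/2 + D)**2 (U(D) = (D - 11/2)**2 = (-11/2 + D)**2)
m + U(J(20)) = 20142 + (-11 + 2*(-10 + 2*20**2))**2/4 = 20142 + (-11 + 2*(-10 + 2*400))**2/4 = 20142 + (-11 + 2*(-10 + 800))**2/4 = 20142 + (-11 + 2*790)**2/4 = 20142 + (-11 + 1580)**2/4 = 20142 + (1/4)*1569**2 = 20142 + (1/4)*2461761 = 20142 + 2461761/4 = 2542329/4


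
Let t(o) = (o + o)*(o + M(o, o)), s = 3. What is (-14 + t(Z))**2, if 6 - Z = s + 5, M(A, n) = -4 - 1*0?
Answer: 100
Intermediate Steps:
M(A, n) = -4 (M(A, n) = -4 + 0 = -4)
Z = -2 (Z = 6 - (3 + 5) = 6 - 1*8 = 6 - 8 = -2)
t(o) = 2*o*(-4 + o) (t(o) = (o + o)*(o - 4) = (2*o)*(-4 + o) = 2*o*(-4 + o))
(-14 + t(Z))**2 = (-14 + 2*(-2)*(-4 - 2))**2 = (-14 + 2*(-2)*(-6))**2 = (-14 + 24)**2 = 10**2 = 100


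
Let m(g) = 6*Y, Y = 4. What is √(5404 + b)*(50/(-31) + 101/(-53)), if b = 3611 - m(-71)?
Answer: -52029*√111/1643 ≈ -333.63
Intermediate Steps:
m(g) = 24 (m(g) = 6*4 = 24)
b = 3587 (b = 3611 - 1*24 = 3611 - 24 = 3587)
√(5404 + b)*(50/(-31) + 101/(-53)) = √(5404 + 3587)*(50/(-31) + 101/(-53)) = √8991*(50*(-1/31) + 101*(-1/53)) = (9*√111)*(-50/31 - 101/53) = (9*√111)*(-5781/1643) = -52029*√111/1643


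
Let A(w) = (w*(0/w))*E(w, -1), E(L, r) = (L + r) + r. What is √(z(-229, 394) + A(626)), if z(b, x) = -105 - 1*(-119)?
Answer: √14 ≈ 3.7417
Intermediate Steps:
E(L, r) = L + 2*r
z(b, x) = 14 (z(b, x) = -105 + 119 = 14)
A(w) = 0 (A(w) = (w*(0/w))*(w + 2*(-1)) = (w*0)*(w - 2) = 0*(-2 + w) = 0)
√(z(-229, 394) + A(626)) = √(14 + 0) = √14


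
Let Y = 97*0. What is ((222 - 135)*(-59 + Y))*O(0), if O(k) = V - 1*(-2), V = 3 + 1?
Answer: -30798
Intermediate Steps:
V = 4
Y = 0
O(k) = 6 (O(k) = 4 - 1*(-2) = 4 + 2 = 6)
((222 - 135)*(-59 + Y))*O(0) = ((222 - 135)*(-59 + 0))*6 = (87*(-59))*6 = -5133*6 = -30798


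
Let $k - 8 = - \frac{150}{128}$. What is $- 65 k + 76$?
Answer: $- \frac{23541}{64} \approx -367.83$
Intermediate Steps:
$k = \frac{437}{64}$ ($k = 8 - \frac{150}{128} = 8 - \frac{75}{64} = \frac{437}{64} \approx 6.8281$)
$- 65 k + 76 = \left(-65\right) \frac{437}{64} + 76 = - \frac{28405}{64} + 76 = - \frac{23541}{64}$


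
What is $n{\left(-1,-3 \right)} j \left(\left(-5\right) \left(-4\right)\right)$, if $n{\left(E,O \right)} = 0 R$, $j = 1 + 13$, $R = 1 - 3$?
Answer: $0$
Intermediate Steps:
$R = -2$
$j = 14$
$n{\left(E,O \right)} = 0$ ($n{\left(E,O \right)} = 0 \left(-2\right) = 0$)
$n{\left(-1,-3 \right)} j \left(\left(-5\right) \left(-4\right)\right) = 0 \cdot 14 \left(\left(-5\right) \left(-4\right)\right) = 0 \cdot 20 = 0$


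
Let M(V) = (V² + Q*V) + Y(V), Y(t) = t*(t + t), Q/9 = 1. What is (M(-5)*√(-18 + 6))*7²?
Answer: 2940*I*√3 ≈ 5092.2*I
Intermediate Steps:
Q = 9 (Q = 9*1 = 9)
Y(t) = 2*t² (Y(t) = t*(2*t) = 2*t²)
M(V) = 3*V² + 9*V (M(V) = (V² + 9*V) + 2*V² = 3*V² + 9*V)
(M(-5)*√(-18 + 6))*7² = ((3*(-5)*(3 - 5))*√(-18 + 6))*7² = ((3*(-5)*(-2))*√(-12))*49 = (30*(2*I*√3))*49 = (60*I*√3)*49 = 2940*I*√3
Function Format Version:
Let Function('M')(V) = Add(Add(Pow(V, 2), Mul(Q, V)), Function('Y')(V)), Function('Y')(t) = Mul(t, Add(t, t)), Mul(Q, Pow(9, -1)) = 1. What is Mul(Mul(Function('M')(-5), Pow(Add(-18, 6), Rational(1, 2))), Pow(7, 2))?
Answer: Mul(2940, I, Pow(3, Rational(1, 2))) ≈ Mul(5092.2, I)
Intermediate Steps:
Q = 9 (Q = Mul(9, 1) = 9)
Function('Y')(t) = Mul(2, Pow(t, 2)) (Function('Y')(t) = Mul(t, Mul(2, t)) = Mul(2, Pow(t, 2)))
Function('M')(V) = Add(Mul(3, Pow(V, 2)), Mul(9, V)) (Function('M')(V) = Add(Add(Pow(V, 2), Mul(9, V)), Mul(2, Pow(V, 2))) = Add(Mul(3, Pow(V, 2)), Mul(9, V)))
Mul(Mul(Function('M')(-5), Pow(Add(-18, 6), Rational(1, 2))), Pow(7, 2)) = Mul(Mul(Mul(3, -5, Add(3, -5)), Pow(Add(-18, 6), Rational(1, 2))), Pow(7, 2)) = Mul(Mul(Mul(3, -5, -2), Pow(-12, Rational(1, 2))), 49) = Mul(Mul(30, Mul(2, I, Pow(3, Rational(1, 2)))), 49) = Mul(Mul(60, I, Pow(3, Rational(1, 2))), 49) = Mul(2940, I, Pow(3, Rational(1, 2)))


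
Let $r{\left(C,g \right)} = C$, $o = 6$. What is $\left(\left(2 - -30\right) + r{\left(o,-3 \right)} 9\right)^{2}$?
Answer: $7396$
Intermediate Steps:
$\left(\left(2 - -30\right) + r{\left(o,-3 \right)} 9\right)^{2} = \left(\left(2 - -30\right) + 6 \cdot 9\right)^{2} = \left(\left(2 + 30\right) + 54\right)^{2} = \left(32 + 54\right)^{2} = 86^{2} = 7396$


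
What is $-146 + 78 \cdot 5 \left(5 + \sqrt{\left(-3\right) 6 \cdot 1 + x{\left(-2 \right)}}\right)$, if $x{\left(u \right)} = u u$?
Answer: $1804 + 390 i \sqrt{14} \approx 1804.0 + 1459.2 i$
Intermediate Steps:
$x{\left(u \right)} = u^{2}$
$-146 + 78 \cdot 5 \left(5 + \sqrt{\left(-3\right) 6 \cdot 1 + x{\left(-2 \right)}}\right) = -146 + 78 \cdot 5 \left(5 + \sqrt{\left(-3\right) 6 \cdot 1 + \left(-2\right)^{2}}\right) = -146 + 78 \cdot 5 \left(5 + \sqrt{\left(-18\right) 1 + 4}\right) = -146 + 78 \cdot 5 \left(5 + \sqrt{-18 + 4}\right) = -146 + 78 \cdot 5 \left(5 + \sqrt{-14}\right) = -146 + 78 \cdot 5 \left(5 + i \sqrt{14}\right) = -146 + 78 \left(25 + 5 i \sqrt{14}\right) = -146 + \left(1950 + 390 i \sqrt{14}\right) = 1804 + 390 i \sqrt{14}$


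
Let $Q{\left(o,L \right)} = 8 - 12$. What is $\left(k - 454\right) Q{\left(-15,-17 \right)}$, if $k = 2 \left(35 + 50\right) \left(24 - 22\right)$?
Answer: $456$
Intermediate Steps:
$Q{\left(o,L \right)} = -4$ ($Q{\left(o,L \right)} = 8 - 12 = -4$)
$k = 340$ ($k = 2 \cdot 85 \cdot 2 = 2 \cdot 170 = 340$)
$\left(k - 454\right) Q{\left(-15,-17 \right)} = \left(340 - 454\right) \left(-4\right) = \left(-114\right) \left(-4\right) = 456$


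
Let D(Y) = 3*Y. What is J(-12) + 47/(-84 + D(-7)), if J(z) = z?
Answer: -1307/105 ≈ -12.448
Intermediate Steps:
J(-12) + 47/(-84 + D(-7)) = -12 + 47/(-84 + 3*(-7)) = -12 + 47/(-84 - 21) = -12 + 47/(-105) = -12 - 1/105*47 = -12 - 47/105 = -1307/105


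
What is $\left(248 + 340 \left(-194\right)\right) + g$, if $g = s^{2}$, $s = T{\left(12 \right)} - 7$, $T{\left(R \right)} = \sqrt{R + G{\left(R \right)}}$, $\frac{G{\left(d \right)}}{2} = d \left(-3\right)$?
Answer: $-65723 - 28 i \sqrt{15} \approx -65723.0 - 108.44 i$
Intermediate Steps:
$G{\left(d \right)} = - 6 d$ ($G{\left(d \right)} = 2 d \left(-3\right) = 2 \left(- 3 d\right) = - 6 d$)
$T{\left(R \right)} = \sqrt{5} \sqrt{- R}$ ($T{\left(R \right)} = \sqrt{R - 6 R} = \sqrt{- 5 R} = \sqrt{5} \sqrt{- R}$)
$s = -7 + 2 i \sqrt{15}$ ($s = \sqrt{5} \sqrt{\left(-1\right) 12} - 7 = \sqrt{5} \sqrt{-12} - 7 = \sqrt{5} \cdot 2 i \sqrt{3} - 7 = 2 i \sqrt{15} - 7 = -7 + 2 i \sqrt{15} \approx -7.0 + 7.746 i$)
$g = \left(-7 + 2 i \sqrt{15}\right)^{2} \approx -11.0 - 108.44 i$
$\left(248 + 340 \left(-194\right)\right) + g = \left(248 + 340 \left(-194\right)\right) + \left(7 - 2 i \sqrt{15}\right)^{2} = \left(248 - 65960\right) + \left(7 - 2 i \sqrt{15}\right)^{2} = -65712 + \left(7 - 2 i \sqrt{15}\right)^{2}$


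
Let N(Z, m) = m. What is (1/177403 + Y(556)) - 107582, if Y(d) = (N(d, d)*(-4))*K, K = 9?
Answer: -22636267993/177403 ≈ -1.2760e+5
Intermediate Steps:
Y(d) = -36*d (Y(d) = (d*(-4))*9 = -4*d*9 = -36*d)
(1/177403 + Y(556)) - 107582 = (1/177403 - 36*556) - 107582 = (1/177403 - 20016) - 107582 = -3550898447/177403 - 107582 = -22636267993/177403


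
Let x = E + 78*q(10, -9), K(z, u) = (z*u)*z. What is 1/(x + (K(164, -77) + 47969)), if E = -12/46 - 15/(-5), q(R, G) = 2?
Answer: -23/46525878 ≈ -4.9435e-7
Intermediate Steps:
K(z, u) = u*z**2 (K(z, u) = (u*z)*z = u*z**2)
E = 63/23 (E = -12*1/46 - 15*(-1/5) = -6/23 + 3 = 63/23 ≈ 2.7391)
x = 3651/23 (x = 63/23 + 78*2 = 63/23 + 156 = 3651/23 ≈ 158.74)
1/(x + (K(164, -77) + 47969)) = 1/(3651/23 + (-77*164**2 + 47969)) = 1/(3651/23 + (-77*26896 + 47969)) = 1/(3651/23 + (-2070992 + 47969)) = 1/(3651/23 - 2023023) = 1/(-46525878/23) = -23/46525878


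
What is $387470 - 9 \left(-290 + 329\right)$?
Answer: $387119$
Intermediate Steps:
$387470 - 9 \left(-290 + 329\right) = 387470 - 351 = 387119$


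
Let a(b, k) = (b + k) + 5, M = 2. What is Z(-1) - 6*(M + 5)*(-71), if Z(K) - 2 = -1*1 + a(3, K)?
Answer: 2990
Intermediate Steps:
a(b, k) = 5 + b + k
Z(K) = 9 + K (Z(K) = 2 + (-1*1 + (5 + 3 + K)) = 2 + (-1 + (8 + K)) = 2 + (7 + K) = 9 + K)
Z(-1) - 6*(M + 5)*(-71) = (9 - 1) - 6*(2 + 5)*(-71) = 8 - 6*7*(-71) = 8 - 42*(-71) = 8 + 2982 = 2990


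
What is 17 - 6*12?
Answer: -55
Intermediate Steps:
17 - 6*12 = 17 - 72 = -55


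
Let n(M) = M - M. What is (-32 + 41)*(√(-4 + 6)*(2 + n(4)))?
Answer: 18*√2 ≈ 25.456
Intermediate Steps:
n(M) = 0
(-32 + 41)*(√(-4 + 6)*(2 + n(4))) = (-32 + 41)*(√(-4 + 6)*(2 + 0)) = 9*(√2*2) = 9*(2*√2) = 18*√2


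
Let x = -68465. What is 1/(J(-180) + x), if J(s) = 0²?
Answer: -1/68465 ≈ -1.4606e-5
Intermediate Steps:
J(s) = 0
1/(J(-180) + x) = 1/(0 - 68465) = 1/(-68465) = -1/68465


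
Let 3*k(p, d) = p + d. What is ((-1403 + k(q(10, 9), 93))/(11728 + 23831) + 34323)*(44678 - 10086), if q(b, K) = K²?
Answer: 42219197413504/35559 ≈ 1.1873e+9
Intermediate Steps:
k(p, d) = d/3 + p/3 (k(p, d) = (p + d)/3 = (d + p)/3 = d/3 + p/3)
((-1403 + k(q(10, 9), 93))/(11728 + 23831) + 34323)*(44678 - 10086) = ((-1403 + ((⅓)*93 + (⅓)*9²))/(11728 + 23831) + 34323)*(44678 - 10086) = ((-1403 + (31 + (⅓)*81))/35559 + 34323)*34592 = ((-1403 + (31 + 27))*(1/35559) + 34323)*34592 = ((-1403 + 58)*(1/35559) + 34323)*34592 = (-1345*1/35559 + 34323)*34592 = (-1345/35559 + 34323)*34592 = (1220490212/35559)*34592 = 42219197413504/35559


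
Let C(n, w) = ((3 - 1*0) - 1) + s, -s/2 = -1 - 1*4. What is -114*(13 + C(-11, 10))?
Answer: -2850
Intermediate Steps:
s = 10 (s = -2*(-1 - 1*4) = -2*(-1 - 4) = -2*(-5) = 10)
C(n, w) = 12 (C(n, w) = ((3 - 1*0) - 1) + 10 = ((3 + 0) - 1) + 10 = (3 - 1) + 10 = 2 + 10 = 12)
-114*(13 + C(-11, 10)) = -114*(13 + 12) = -114*25 = -2850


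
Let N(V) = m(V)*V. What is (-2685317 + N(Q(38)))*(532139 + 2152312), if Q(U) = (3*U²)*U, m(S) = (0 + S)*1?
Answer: 72737192080780689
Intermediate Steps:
m(S) = S (m(S) = S*1 = S)
Q(U) = 3*U³
N(V) = V² (N(V) = V*V = V²)
(-2685317 + N(Q(38)))*(532139 + 2152312) = (-2685317 + (3*38³)²)*(532139 + 2152312) = (-2685317 + (3*54872)²)*2684451 = (-2685317 + 164616²)*2684451 = (-2685317 + 27098427456)*2684451 = 27095742139*2684451 = 72737192080780689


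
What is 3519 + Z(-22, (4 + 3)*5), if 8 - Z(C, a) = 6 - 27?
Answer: 3548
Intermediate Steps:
Z(C, a) = 29 (Z(C, a) = 8 - (6 - 27) = 8 - 1*(-21) = 8 + 21 = 29)
3519 + Z(-22, (4 + 3)*5) = 3519 + 29 = 3548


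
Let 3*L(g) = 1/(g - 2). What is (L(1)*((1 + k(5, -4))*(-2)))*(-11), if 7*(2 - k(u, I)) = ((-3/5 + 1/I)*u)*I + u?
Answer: 22/21 ≈ 1.0476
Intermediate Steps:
L(g) = 1/(3*(-2 + g)) (L(g) = 1/(3*(g - 2)) = 1/(3*(-2 + g)))
k(u, I) = 2 - u/7 - I*u*(-⅗ + 1/I)/7 (k(u, I) = 2 - (((-3/5 + 1/I)*u)*I + u)/7 = 2 - (((-3*⅕ + 1/I)*u)*I + u)/7 = 2 - (((-⅗ + 1/I)*u)*I + u)/7 = 2 - ((u*(-⅗ + 1/I))*I + u)/7 = 2 - (I*u*(-⅗ + 1/I) + u)/7 = 2 - (u + I*u*(-⅗ + 1/I))/7 = 2 + (-u/7 - I*u*(-⅗ + 1/I)/7) = 2 - u/7 - I*u*(-⅗ + 1/I)/7)
(L(1)*((1 + k(5, -4))*(-2)))*(-11) = ((1/(3*(-2 + 1)))*((1 + (2 - 2/7*5 + (3/35)*(-4)*5))*(-2)))*(-11) = (((⅓)/(-1))*((1 + (2 - 10/7 - 12/7))*(-2)))*(-11) = (((⅓)*(-1))*((1 - 8/7)*(-2)))*(-11) = -(-1)*(-2)/21*(-11) = -⅓*2/7*(-11) = -2/21*(-11) = 22/21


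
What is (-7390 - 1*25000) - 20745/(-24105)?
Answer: -52049347/1607 ≈ -32389.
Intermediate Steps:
(-7390 - 1*25000) - 20745/(-24105) = (-7390 - 25000) - 20745*(-1/24105) = -32390 + 1383/1607 = -52049347/1607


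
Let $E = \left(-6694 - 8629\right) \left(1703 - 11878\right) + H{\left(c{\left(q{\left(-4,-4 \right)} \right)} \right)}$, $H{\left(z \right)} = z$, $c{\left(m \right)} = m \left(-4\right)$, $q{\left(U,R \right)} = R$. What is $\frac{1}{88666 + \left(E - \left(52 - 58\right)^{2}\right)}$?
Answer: $\frac{1}{156000171} \approx 6.4102 \cdot 10^{-9}$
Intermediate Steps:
$c{\left(m \right)} = - 4 m$
$E = 155911541$ ($E = \left(-6694 - 8629\right) \left(1703 - 11878\right) - -16 = \left(-15323\right) \left(-10175\right) + 16 = 155911525 + 16 = 155911541$)
$\frac{1}{88666 + \left(E - \left(52 - 58\right)^{2}\right)} = \frac{1}{88666 + \left(155911541 - \left(52 - 58\right)^{2}\right)} = \frac{1}{88666 + \left(155911541 - \left(-6\right)^{2}\right)} = \frac{1}{88666 + \left(155911541 - 36\right)} = \frac{1}{88666 + 155911505} = \frac{1}{156000171}$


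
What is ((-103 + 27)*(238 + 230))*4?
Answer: -142272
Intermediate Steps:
((-103 + 27)*(238 + 230))*4 = -76*468*4 = -35568*4 = -142272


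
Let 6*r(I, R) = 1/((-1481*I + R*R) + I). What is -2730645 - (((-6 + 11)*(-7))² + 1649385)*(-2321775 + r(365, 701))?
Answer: 561043416002090990/146397 ≈ 3.8323e+12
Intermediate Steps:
r(I, R) = 1/(6*(R² - 1480*I)) (r(I, R) = 1/(6*((-1481*I + R*R) + I)) = 1/(6*((-1481*I + R²) + I)) = 1/(6*((R² - 1481*I) + I)) = 1/(6*(R² - 1480*I)))
-2730645 - (((-6 + 11)*(-7))² + 1649385)*(-2321775 + r(365, 701)) = -2730645 - (((-6 + 11)*(-7))² + 1649385)*(-2321775 - 1/(-6*701² + 8880*365)) = -2730645 - ((5*(-7))² + 1649385)*(-2321775 - 1/(-6*491401 + 3241200)) = -2730645 - ((-35)² + 1649385)*(-2321775 - 1/(-2948406 + 3241200)) = -2730645 - (1225 + 1649385)*(-2321775 - 1/292794) = -2730645 - 1650610*(-2321775 - 1*1/292794) = -2730645 - 1650610*(-2321775 - 1/292794) = -2730645 - 1650610*(-679801789351)/292794 = -2730645 - 1*(-561043815760327055/146397) = -2730645 + 561043815760327055/146397 = 561043416002090990/146397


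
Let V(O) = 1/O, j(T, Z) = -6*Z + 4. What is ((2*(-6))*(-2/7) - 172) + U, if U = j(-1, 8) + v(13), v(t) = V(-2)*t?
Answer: -3067/14 ≈ -219.07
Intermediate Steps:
j(T, Z) = 4 - 6*Z
v(t) = -t/2 (v(t) = t/(-2) = -t/2)
U = -101/2 (U = (4 - 6*8) - ½*13 = (4 - 48) - 13/2 = -44 - 13/2 = -101/2 ≈ -50.500)
((2*(-6))*(-2/7) - 172) + U = ((2*(-6))*(-2/7) - 172) - 101/2 = (-(-24)/7 - 172) - 101/2 = (-12*(-2/7) - 172) - 101/2 = (24/7 - 172) - 101/2 = -1180/7 - 101/2 = -3067/14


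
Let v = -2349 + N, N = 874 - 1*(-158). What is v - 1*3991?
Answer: -5308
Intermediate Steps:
N = 1032 (N = 874 + 158 = 1032)
v = -1317 (v = -2349 + 1032 = -1317)
v - 1*3991 = -1317 - 1*3991 = -1317 - 3991 = -5308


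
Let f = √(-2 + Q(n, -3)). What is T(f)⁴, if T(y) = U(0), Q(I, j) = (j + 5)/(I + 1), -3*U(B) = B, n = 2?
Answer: 0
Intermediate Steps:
U(B) = -B/3
Q(I, j) = (5 + j)/(1 + I)
f = 2*I*√3/3 (f = √(-2 + (5 - 3)/(1 + 2)) = √(-2 + 2/3) = √(-2 + (⅓)*2) = √(-2 + ⅔) = √(-4/3) = 2*I*√3/3 ≈ 1.1547*I)
T(y) = 0 (T(y) = -⅓*0 = 0)
T(f)⁴ = 0⁴ = 0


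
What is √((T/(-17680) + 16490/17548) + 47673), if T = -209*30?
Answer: √717008117288311238/3878108 ≈ 218.34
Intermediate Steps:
T = -6270
√((T/(-17680) + 16490/17548) + 47673) = √((-6270/(-17680) + 16490/17548) + 47673) = √((-6270*(-1/17680) + 16490*(1/17548)) + 47673) = √((627/1768 + 8245/8774) + 47673) = √(10039229/7756216 + 47673) = √(369772124597/7756216) = √717008117288311238/3878108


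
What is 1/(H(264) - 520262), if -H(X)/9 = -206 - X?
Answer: -1/516032 ≈ -1.9379e-6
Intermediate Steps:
H(X) = 1854 + 9*X (H(X) = -9*(-206 - X) = 1854 + 9*X)
1/(H(264) - 520262) = 1/((1854 + 9*264) - 520262) = 1/((1854 + 2376) - 520262) = 1/(4230 - 520262) = 1/(-516032) = -1/516032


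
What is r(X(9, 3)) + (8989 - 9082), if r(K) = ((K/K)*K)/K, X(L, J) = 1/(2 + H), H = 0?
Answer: -92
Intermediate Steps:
X(L, J) = ½ (X(L, J) = 1/(2 + 0) = 1/2 = ½)
r(K) = 1 (r(K) = (1*K)/K = K/K = 1)
r(X(9, 3)) + (8989 - 9082) = 1 + (8989 - 9082) = 1 - 93 = -92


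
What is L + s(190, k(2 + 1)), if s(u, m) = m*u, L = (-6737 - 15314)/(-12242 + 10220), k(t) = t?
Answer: 1174591/2022 ≈ 580.91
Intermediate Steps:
L = 22051/2022 (L = -22051/(-2022) = -22051*(-1/2022) = 22051/2022 ≈ 10.906)
L + s(190, k(2 + 1)) = 22051/2022 + (2 + 1)*190 = 22051/2022 + 3*190 = 22051/2022 + 570 = 1174591/2022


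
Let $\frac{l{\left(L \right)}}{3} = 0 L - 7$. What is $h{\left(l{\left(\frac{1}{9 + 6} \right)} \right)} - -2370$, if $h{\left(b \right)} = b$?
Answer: $2349$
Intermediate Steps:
$l{\left(L \right)} = -21$ ($l{\left(L \right)} = 3 \left(0 L - 7\right) = 3 \left(0 - 7\right) = 3 \left(-7\right) = -21$)
$h{\left(l{\left(\frac{1}{9 + 6} \right)} \right)} - -2370 = -21 - -2370 = -21 + 2370 = 2349$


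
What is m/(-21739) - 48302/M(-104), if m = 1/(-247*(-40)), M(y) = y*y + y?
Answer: -99753532013/22122475960 ≈ -4.5091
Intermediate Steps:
M(y) = y + y² (M(y) = y² + y = y + y²)
m = 1/9880 ≈ 0.00010121
m/(-21739) - 48302/M(-104) = (1/9880)/(-21739) - 48302*(-1/(104*(1 - 104))) = (1/9880)*(-1/21739) - 48302/((-104*(-103))) = -1/214781320 - 48302/10712 = -1/214781320 - 48302*1/10712 = -1/214781320 - 24151/5356 = -99753532013/22122475960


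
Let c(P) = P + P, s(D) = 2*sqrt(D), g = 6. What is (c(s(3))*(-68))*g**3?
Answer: -58752*sqrt(3) ≈ -1.0176e+5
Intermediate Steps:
c(P) = 2*P
(c(s(3))*(-68))*g**3 = ((2*(2*sqrt(3)))*(-68))*6**3 = ((4*sqrt(3))*(-68))*216 = -272*sqrt(3)*216 = -58752*sqrt(3)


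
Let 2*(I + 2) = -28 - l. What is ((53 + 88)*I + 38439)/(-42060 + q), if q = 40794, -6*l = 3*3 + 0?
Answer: -48385/1688 ≈ -28.664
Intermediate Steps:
l = -3/2 (l = -(3*3 + 0)/6 = -(9 + 0)/6 = -⅙*9 = -3/2 ≈ -1.5000)
I = -61/4 (I = -2 + (-28 - 1*(-3/2))/2 = -2 + (-28 + 3/2)/2 = -2 + (½)*(-53/2) = -2 - 53/4 = -61/4 ≈ -15.250)
((53 + 88)*I + 38439)/(-42060 + q) = ((53 + 88)*(-61/4) + 38439)/(-42060 + 40794) = (141*(-61/4) + 38439)/(-1266) = (-8601/4 + 38439)*(-1/1266) = (145155/4)*(-1/1266) = -48385/1688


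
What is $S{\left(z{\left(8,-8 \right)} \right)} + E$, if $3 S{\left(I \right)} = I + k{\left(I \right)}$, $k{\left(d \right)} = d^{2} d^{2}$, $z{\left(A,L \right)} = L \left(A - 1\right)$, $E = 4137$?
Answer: $\frac{9846851}{3} \approx 3.2823 \cdot 10^{6}$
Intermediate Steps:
$z{\left(A,L \right)} = L \left(-1 + A\right)$
$k{\left(d \right)} = d^{4}$
$S{\left(I \right)} = \frac{I}{3} + \frac{I^{4}}{3}$ ($S{\left(I \right)} = \frac{I + I^{4}}{3} = \frac{I}{3} + \frac{I^{4}}{3}$)
$S{\left(z{\left(8,-8 \right)} \right)} + E = \frac{- 8 \left(-1 + 8\right) \left(1 + \left(- 8 \left(-1 + 8\right)\right)^{3}\right)}{3} + 4137 = \frac{\left(-8\right) 7 \left(1 + \left(\left(-8\right) 7\right)^{3}\right)}{3} + 4137 = \frac{1}{3} \left(-56\right) \left(1 + \left(-56\right)^{3}\right) + 4137 = \frac{1}{3} \left(-56\right) \left(1 - 175616\right) + 4137 = \frac{1}{3} \left(-56\right) \left(-175615\right) + 4137 = \frac{9834440}{3} + 4137 = \frac{9846851}{3}$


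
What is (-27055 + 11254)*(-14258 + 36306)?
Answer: -348380448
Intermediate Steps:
(-27055 + 11254)*(-14258 + 36306) = -15801*22048 = -348380448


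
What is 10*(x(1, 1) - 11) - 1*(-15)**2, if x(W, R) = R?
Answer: -325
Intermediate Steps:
10*(x(1, 1) - 11) - 1*(-15)**2 = 10*(1 - 11) - 1*(-15)**2 = 10*(-10) - 1*225 = -100 - 225 = -325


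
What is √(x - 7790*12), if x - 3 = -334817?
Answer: I*√428294 ≈ 654.44*I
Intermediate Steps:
x = -334814 (x = 3 - 334817 = -334814)
√(x - 7790*12) = √(-334814 - 7790*12) = √(-334814 - 93480) = √(-428294) = I*√428294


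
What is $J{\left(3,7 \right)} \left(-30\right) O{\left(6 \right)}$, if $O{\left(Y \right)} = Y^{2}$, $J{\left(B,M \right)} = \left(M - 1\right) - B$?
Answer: $-3240$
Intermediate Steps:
$J{\left(B,M \right)} = -1 + M - B$ ($J{\left(B,M \right)} = \left(-1 + M\right) - B = -1 + M - B$)
$J{\left(3,7 \right)} \left(-30\right) O{\left(6 \right)} = \left(-1 + 7 - 3\right) \left(-30\right) 6^{2} = \left(-1 + 7 - 3\right) \left(-30\right) 36 = 3 \left(-30\right) 36 = \left(-90\right) 36 = -3240$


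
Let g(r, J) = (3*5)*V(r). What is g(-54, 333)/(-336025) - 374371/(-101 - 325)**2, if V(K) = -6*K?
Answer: -25335997727/12196094580 ≈ -2.0774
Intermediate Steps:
V(K) = -6*K
g(r, J) = -90*r (g(r, J) = (3*5)*(-6*r) = 15*(-6*r) = -90*r)
g(-54, 333)/(-336025) - 374371/(-101 - 325)**2 = -90*(-54)/(-336025) - 374371/(-101 - 325)**2 = 4860*(-1/336025) - 374371/((-426)**2) = -972/67205 - 374371/181476 = -25335997727/12196094580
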